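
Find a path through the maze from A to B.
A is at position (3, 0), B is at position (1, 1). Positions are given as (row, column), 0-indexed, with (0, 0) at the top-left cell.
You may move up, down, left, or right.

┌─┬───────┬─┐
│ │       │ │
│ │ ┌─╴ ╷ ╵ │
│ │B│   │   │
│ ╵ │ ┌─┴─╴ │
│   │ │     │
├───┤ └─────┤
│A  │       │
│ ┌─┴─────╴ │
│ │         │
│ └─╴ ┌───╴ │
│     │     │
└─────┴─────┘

Finding the shortest path from (3, 0) to (1, 1):
Path length: 19 steps
Directions: down → down → right → right → up → right → right → right → up → left → left → left → up → up → right → up → left → left → down

Solution:

┌─┬───────┬─┐
│ │↓ ← ↰  │ │
│ │ ┌─╴ ╷ ╵ │
│ │B│↱ ↑│   │
│ ╵ │ ┌─┴─╴ │
│   │↑│     │
├───┤ └─────┤
│A  │↑ ← ← ↰│
│ ┌─┴─────╴ │
│↓│  ↱ → → ↑│
│ └─╴ ┌───╴ │
│↳ → ↑│     │
└─────┴─────┘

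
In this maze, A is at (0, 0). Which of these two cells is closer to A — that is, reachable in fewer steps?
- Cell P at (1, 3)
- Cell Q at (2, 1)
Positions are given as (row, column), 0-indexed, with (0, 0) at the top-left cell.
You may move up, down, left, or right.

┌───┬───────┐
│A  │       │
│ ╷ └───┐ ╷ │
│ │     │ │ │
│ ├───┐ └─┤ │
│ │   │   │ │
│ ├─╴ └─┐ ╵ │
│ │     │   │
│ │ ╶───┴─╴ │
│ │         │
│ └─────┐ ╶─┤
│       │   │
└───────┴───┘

Shortest path A → P at (1, 3): 4 steps
Shortest path A → Q at (2, 1): 17 steps

P is closer (4 steps vs 17 steps).

Path to P:

┌───┬───────┐
│A ↓│       │
│ ╷ └───┐ ╷ │
│ │↳ → P│ │ │
│ ├───┐ └─┤ │
│ │   │   │ │
│ ├─╴ └─┐ ╵ │
│ │     │   │
│ │ ╶───┴─╴ │
│ │         │
│ └─────┐ ╶─┤
│       │   │
└───────┴───┘

Path to Q:

┌───┬───────┐
│A ↓│       │
│ ╷ └───┐ ╷ │
│ │↳ → ↓│ │ │
│ ├───┐ └─┤ │
│ │Q ↰│↳ ↓│ │
│ ├─╴ └─┐ ╵ │
│ │↱ ↑  │↳ ↓│
│ │ ╶───┴─╴ │
│ │↑ ← ← ← ↲│
│ └─────┐ ╶─┤
│       │   │
└───────┴───┘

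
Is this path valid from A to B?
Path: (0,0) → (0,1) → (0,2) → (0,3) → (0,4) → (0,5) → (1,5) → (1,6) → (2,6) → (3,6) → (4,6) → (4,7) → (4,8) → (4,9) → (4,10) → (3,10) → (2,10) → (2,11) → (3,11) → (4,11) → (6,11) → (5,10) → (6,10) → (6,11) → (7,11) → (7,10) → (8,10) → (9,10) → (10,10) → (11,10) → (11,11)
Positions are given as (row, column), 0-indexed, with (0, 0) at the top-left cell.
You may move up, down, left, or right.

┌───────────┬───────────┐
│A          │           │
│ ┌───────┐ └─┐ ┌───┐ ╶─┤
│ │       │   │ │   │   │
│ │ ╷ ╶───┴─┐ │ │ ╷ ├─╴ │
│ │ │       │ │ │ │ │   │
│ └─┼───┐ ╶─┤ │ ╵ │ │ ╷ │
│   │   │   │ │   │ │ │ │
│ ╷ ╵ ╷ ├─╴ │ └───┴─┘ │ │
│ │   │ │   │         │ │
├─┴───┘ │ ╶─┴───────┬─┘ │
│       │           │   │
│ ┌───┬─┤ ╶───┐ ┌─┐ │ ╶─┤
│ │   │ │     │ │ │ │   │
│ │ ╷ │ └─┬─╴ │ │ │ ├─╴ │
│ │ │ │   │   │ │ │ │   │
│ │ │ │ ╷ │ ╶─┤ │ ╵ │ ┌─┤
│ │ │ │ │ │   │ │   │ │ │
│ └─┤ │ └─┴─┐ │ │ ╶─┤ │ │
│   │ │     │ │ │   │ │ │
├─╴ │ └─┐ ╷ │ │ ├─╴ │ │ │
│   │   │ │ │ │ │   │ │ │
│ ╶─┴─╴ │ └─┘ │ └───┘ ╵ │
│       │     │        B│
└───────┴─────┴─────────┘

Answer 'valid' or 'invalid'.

Checking path validity:
Result: Invalid move at step 20: cannot move from (4, 11) to (6, 11).

invalid

Correct solution:

┌───────────┬───────────┐
│A → → → → ↓│           │
│ ┌───────┐ └─┐ ┌───┐ ╶─┤
│ │       │↳ ↓│ │   │   │
│ │ ╷ ╶───┴─┐ │ │ ╷ ├─╴ │
│ │ │       │↓│ │ │ │↱ ↓│
│ └─┼───┐ ╶─┤ │ ╵ │ │ ╷ │
│   │   │   │↓│   │ │↑│↓│
│ ╷ ╵ ╷ ├─╴ │ └───┴─┘ │ │
│ │   │ │   │↳ → → → ↑│↓│
├─┴───┘ │ ╶─┴───────┬─┘ │
│       │           │↓ ↲│
│ ┌───┬─┤ ╶───┐ ┌─┐ │ ╶─┤
│ │   │ │     │ │ │ │↳ ↓│
│ │ ╷ │ └─┬─╴ │ │ │ ├─╴ │
│ │ │ │   │   │ │ │ │↓ ↲│
│ │ │ │ ╷ │ ╶─┤ │ ╵ │ ┌─┤
│ │ │ │ │ │   │ │   │↓│ │
│ └─┤ │ └─┴─┐ │ │ ╶─┤ │ │
│   │ │     │ │ │   │↓│ │
├─╴ │ └─┐ ╷ │ │ ├─╴ │ │ │
│   │   │ │ │ │ │   │↓│ │
│ ╶─┴─╴ │ └─┘ │ └───┘ ╵ │
│       │     │      ↳ B│
└───────┴─────┴─────────┘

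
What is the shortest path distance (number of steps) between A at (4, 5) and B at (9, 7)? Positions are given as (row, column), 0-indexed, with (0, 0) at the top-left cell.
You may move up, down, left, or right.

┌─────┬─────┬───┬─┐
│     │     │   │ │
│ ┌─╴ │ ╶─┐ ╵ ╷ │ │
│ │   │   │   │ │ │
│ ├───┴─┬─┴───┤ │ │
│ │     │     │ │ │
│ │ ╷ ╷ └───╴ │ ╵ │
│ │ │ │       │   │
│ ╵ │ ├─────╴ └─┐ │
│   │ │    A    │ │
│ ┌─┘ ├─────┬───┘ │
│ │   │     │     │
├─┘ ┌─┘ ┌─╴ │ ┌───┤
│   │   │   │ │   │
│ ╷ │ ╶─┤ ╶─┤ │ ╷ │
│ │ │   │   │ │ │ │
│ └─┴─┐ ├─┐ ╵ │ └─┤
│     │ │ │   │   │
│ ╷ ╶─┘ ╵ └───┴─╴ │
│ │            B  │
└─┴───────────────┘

Finding path from (4, 5) to (9, 7):
Path: (4,5) → (4,6) → (3,6) → (3,5) → (3,4) → (3,3) → (2,3) → (2,2) → (3,2) → (4,2) → (5,2) → (5,1) → (6,1) → (6,0) → (7,0) → (8,0) → (8,1) → (9,1) → (9,2) → (9,3) → (9,4) → (9,5) → (9,6) → (9,7)
Distance: 23 steps

Solution:

┌─────┬─────┬───┬─┐
│     │     │   │ │
│ ┌─╴ │ ╶─┐ ╵ ╷ │ │
│ │   │   │   │ │ │
│ ├───┴─┬─┴───┤ │ │
│ │  ↓ ↰│     │ │ │
│ │ ╷ ╷ └───╴ │ ╵ │
│ │ │↓│↑ ← ← ↰│   │
│ ╵ │ ├─────╴ └─┐ │
│   │↓│    A ↑  │ │
│ ┌─┘ ├─────┬───┘ │
│ │↓ ↲│     │     │
├─┘ ┌─┘ ┌─╴ │ ┌───┤
│↓ ↲│   │   │ │   │
│ ╷ │ ╶─┤ ╶─┤ │ ╷ │
│↓│ │   │   │ │ │ │
│ └─┴─┐ ├─┐ ╵ │ └─┤
│↳ ↓  │ │ │   │   │
│ ╷ ╶─┘ ╵ └───┴─╴ │
│ │↳ → → → → → B  │
└─┴───────────────┘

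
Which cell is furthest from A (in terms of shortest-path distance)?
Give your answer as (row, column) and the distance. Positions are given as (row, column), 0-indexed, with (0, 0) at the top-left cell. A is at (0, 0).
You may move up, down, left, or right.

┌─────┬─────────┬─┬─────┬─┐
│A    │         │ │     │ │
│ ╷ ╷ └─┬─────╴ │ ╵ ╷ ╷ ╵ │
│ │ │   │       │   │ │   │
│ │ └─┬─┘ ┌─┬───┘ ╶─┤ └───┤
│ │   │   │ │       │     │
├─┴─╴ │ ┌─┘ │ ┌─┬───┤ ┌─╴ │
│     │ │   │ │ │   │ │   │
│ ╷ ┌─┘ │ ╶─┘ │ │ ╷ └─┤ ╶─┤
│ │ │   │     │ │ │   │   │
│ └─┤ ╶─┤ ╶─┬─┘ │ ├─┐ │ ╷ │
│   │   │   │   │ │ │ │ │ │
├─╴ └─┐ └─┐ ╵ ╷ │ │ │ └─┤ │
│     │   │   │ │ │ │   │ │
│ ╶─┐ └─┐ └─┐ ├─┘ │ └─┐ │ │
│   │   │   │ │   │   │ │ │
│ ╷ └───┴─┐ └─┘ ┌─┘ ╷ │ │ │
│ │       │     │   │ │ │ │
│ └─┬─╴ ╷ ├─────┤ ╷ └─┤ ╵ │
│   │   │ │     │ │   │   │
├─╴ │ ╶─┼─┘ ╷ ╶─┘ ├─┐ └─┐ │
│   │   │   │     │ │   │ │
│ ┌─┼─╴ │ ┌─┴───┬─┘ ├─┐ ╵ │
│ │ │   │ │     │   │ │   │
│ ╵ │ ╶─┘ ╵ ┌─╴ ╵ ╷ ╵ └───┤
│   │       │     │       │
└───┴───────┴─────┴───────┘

Computing BFS distances from A to all cells:
Furthest cell: (0, 3)
Distance: 83 steps

Path from A to the furthest cell:

┌─────┬─────────┬─┬─────┬─┐
│A ↓  │B ← ← ← ↰│ │     │ │
│ ╷ ╷ └─┬─────╴ │ ╵ ╷ ╷ ╵ │
│ │↓│   │↱ → → ↑│   │ │   │
│ │ └─┬─┘ ┌─┬───┘ ╶─┤ └───┤
│ │↳ ↓│↱ ↑│ │       │     │
├─┴─╴ │ ┌─┘ │ ┌─┬───┤ ┌─╴ │
│↓ ← ↲│↑│   │ │ │↓ ↰│ │   │
│ ╷ ┌─┘ │ ╶─┘ │ │ ╷ └─┤ ╶─┤
│↓│ │↱ ↑│     │ │↓│↑ ↰│   │
│ └─┤ ╶─┤ ╶─┬─┘ │ ├─┐ │ ╷ │
│↳ ↓│↑ ↰│   │   │↓│ │↑│ │ │
├─╴ └─┐ └─┐ ╵ ╷ │ │ │ └─┤ │
│↓ ↲  │↑ ↰│   │ │↓│ │↑ ↰│ │
│ ╶─┐ └─┐ └─┐ ├─┘ │ └─┐ │ │
│↳ ↓│   │↑ ↰│ │↓ ↲│   │↑│ │
│ ╷ └───┴─┐ └─┘ ┌─┘ ╷ │ │ │
│ │↳ → ↓  │↑ ← ↲│↱ ↓│ │↑│ │
│ └─┬─╴ ╷ ├─────┤ ╷ └─┤ ╵ │
│   │↓ ↲│ │↱ ↓  │↑│↳ ↓│↑ ↰│
├─╴ │ ╶─┼─┘ ╷ ╶─┘ ├─┐ └─┐ │
│   │↳ ↓│↱ ↑│↳ → ↑│ │↳ ↓│↑│
│ ┌─┼─╴ │ ┌─┴───┬─┘ ├─┐ ╵ │
│ │ │↓ ↲│↑│     │   │ │↳ ↑│
│ ╵ │ ╶─┘ ╵ ┌─╴ ╵ ╷ ╵ └───┤
│   │↳ → ↑  │     │       │
└───┴───────┴─────┴───────┘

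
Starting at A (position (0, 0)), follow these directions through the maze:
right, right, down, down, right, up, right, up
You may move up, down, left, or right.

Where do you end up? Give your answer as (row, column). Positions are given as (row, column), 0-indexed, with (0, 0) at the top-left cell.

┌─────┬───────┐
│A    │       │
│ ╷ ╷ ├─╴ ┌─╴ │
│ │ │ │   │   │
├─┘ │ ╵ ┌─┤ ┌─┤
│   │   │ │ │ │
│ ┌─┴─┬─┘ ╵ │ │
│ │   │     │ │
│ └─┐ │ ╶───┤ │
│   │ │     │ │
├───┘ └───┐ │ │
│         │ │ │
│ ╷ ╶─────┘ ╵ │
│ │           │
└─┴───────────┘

Following directions step by step:
Start: (0, 0)
  right: (0, 0) → (0, 1)
  right: (0, 1) → (0, 2)
  down: (0, 2) → (1, 2)
  down: (1, 2) → (2, 2)
  right: (2, 2) → (2, 3)
  up: (2, 3) → (1, 3)
  right: (1, 3) → (1, 4)
  up: (1, 4) → (0, 4)
Final position: (0, 4)

Path taken:

┌─────┬───────┐
│A → ↓│  B    │
│ ╷ ╷ ├─╴ ┌─╴ │
│ │ │↓│↱ ↑│   │
├─┘ │ ╵ ┌─┤ ┌─┤
│   │↳ ↑│ │ │ │
│ ┌─┴─┬─┘ ╵ │ │
│ │   │     │ │
│ └─┐ │ ╶───┤ │
│   │ │     │ │
├───┘ └───┐ │ │
│         │ │ │
│ ╷ ╶─────┘ ╵ │
│ │           │
└─┴───────────┘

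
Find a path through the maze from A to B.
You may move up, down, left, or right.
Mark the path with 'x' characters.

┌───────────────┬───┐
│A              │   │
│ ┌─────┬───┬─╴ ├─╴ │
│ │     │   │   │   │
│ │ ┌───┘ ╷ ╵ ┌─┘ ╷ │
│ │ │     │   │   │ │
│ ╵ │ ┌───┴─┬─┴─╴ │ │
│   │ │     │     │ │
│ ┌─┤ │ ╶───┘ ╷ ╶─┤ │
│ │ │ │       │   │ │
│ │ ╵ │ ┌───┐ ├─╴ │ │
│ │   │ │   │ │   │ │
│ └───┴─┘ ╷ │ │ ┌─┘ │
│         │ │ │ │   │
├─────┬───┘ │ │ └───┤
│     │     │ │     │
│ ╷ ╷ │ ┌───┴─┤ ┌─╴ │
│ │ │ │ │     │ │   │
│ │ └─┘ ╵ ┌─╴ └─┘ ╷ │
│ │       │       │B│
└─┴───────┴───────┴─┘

Finding the shortest path through the maze:
Path length: 28 steps
Directions: down → down → down → down → down → down → right → right → right → right → up → right → down → down → left → left → down → down → right → up → right → right → down → right → right → up → right → down

Solution:

┌───────────────┬───┐
│A              │   │
│ ┌─────┬───┬─╴ ├─╴ │
│x│     │   │   │   │
│ │ ┌───┘ ╷ ╵ ┌─┘ ╷ │
│x│ │     │   │   │ │
│ ╵ │ ┌───┴─┬─┴─╴ │ │
│x  │ │     │     │ │
│ ┌─┤ │ ╶───┘ ╷ ╶─┤ │
│x│ │ │       │   │ │
│ │ ╵ │ ┌───┐ ├─╴ │ │
│x│   │ │x x│ │   │ │
│ └───┴─┘ ╷ │ │ ┌─┘ │
│x x x x x│x│ │ │   │
├─────┬───┘ │ │ └───┤
│     │x x x│ │     │
│ ╷ ╷ │ ┌───┴─┤ ┌─╴ │
│ │ │ │x│x x x│ │x x│
│ │ └─┘ ╵ ┌─╴ └─┘ ╷ │
│ │    x x│  x x x│B│
└─┴───────┴───────┴─┘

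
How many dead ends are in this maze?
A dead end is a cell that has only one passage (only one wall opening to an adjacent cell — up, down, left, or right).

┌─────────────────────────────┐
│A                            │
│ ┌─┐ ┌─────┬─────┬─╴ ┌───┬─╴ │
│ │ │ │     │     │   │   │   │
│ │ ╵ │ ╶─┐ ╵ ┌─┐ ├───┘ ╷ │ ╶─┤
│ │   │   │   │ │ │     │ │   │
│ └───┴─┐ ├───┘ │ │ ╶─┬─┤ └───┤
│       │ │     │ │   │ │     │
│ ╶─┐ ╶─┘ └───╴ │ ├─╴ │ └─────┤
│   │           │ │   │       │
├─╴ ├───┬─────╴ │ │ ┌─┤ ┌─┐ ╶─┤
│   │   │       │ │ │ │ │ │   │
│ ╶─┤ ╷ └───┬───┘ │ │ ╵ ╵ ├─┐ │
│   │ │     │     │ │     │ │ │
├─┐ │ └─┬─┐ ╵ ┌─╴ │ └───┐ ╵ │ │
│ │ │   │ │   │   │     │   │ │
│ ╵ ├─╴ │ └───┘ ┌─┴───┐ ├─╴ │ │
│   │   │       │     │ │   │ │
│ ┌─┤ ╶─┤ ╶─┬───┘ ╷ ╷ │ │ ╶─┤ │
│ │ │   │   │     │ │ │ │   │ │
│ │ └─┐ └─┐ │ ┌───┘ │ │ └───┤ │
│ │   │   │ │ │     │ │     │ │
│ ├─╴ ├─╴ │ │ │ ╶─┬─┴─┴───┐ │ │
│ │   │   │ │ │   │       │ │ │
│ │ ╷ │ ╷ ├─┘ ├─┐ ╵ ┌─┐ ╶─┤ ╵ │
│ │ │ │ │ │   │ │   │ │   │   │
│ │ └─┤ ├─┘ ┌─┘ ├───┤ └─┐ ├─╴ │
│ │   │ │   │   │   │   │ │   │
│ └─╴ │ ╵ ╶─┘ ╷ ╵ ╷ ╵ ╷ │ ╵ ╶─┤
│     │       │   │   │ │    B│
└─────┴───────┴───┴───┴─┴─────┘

Checking each cell for number of passages:

Dead ends found at positions:
  (1, 1)
  (1, 9)
  (2, 7)
  (2, 14)
  (3, 3)
  (3, 5)
  (3, 11)
  (3, 14)
  (4, 14)
  (5, 4)
  (5, 10)
  (5, 12)
  (6, 13)
  (7, 0)
  (7, 4)
  (9, 1)
  (9, 13)
  (10, 10)
  (11, 5)
  (11, 12)
  (12, 2)
  (12, 4)
  (12, 7)
  (12, 10)
  (14, 11)
  (14, 14)
Total dead ends: 26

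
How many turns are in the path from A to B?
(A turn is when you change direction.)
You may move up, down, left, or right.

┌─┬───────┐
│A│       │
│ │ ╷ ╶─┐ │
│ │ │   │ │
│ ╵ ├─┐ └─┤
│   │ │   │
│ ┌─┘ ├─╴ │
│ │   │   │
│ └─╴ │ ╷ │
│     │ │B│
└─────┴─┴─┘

Directions: down, down, right, up, up, right, down, right, down, right, down, down
Number of turns: 8

Solution:

┌─┬───────┐
│A│↱ ↓    │
│ │ ╷ ╶─┐ │
│↓│↑│↳ ↓│ │
│ ╵ ├─┐ └─┤
│↳ ↑│ │↳ ↓│
│ ┌─┘ ├─╴ │
│ │   │  ↓│
│ └─╴ │ ╷ │
│     │ │B│
└─────┴─┴─┘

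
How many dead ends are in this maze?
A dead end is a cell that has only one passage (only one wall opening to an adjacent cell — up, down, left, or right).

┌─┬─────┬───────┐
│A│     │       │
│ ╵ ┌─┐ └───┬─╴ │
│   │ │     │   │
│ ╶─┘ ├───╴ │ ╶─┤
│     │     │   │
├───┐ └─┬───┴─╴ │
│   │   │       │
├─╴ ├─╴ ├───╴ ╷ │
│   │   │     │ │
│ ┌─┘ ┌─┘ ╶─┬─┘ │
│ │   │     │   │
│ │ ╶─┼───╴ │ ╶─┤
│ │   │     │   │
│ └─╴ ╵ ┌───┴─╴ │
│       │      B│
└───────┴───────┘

Checking each cell for number of passages:

Dead ends found at positions:
  (0, 0)
  (0, 4)
  (1, 2)
  (2, 3)
  (3, 0)
  (3, 4)
  (5, 3)
  (7, 4)
Total dead ends: 8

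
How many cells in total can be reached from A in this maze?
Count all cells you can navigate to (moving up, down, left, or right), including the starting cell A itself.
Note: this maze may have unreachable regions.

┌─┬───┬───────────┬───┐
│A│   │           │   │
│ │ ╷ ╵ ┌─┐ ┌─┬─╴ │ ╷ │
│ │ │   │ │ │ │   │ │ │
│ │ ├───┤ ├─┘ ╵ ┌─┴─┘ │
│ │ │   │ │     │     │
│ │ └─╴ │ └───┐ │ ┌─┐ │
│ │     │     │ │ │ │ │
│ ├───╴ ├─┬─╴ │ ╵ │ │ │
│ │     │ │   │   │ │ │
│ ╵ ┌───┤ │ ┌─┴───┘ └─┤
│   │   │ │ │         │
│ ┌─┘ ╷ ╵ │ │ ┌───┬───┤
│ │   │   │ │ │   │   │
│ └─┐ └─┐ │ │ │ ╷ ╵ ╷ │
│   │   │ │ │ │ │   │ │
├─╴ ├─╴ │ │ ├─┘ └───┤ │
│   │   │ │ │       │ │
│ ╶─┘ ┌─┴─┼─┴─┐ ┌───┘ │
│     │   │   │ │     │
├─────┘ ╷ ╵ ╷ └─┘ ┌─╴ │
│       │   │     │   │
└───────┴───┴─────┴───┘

Using BFS/flood-fill to find all reachable cells from A:
Maze size: 11 × 11 = 121 total cells
52 cell(s) are walled off and cannot be reached from A.
Reachable cells: 69

Reachable region (· marks reachable cells):

┌─┬───┬───────────┬───┐
│A│· ·│· · · · · ·│· ·│
│ │ ╷ ╵ ┌─┐ ┌─┬─╴ │ ╷ │
│·│·│· ·│ │·│·│· ·│·│·│
│ │ ├───┤ ├─┘ ╵ ┌─┴─┘ │
│·│·│· ·│ │· · ·│· · ·│
│ │ └─╴ │ └───┐ │ ┌─┐ │
│·│· · ·│     │·│·│ │·│
│ ├───╴ ├─┬─╴ │ ╵ │ │ │
│·│· · ·│·│   │· ·│ │·│
│ ╵ ┌───┤ │ ┌─┴───┘ └─┤
│· ·│· ·│·│ │         │
│ ┌─┘ ╷ ╵ │ │ ┌───┬───┤
│·│· ·│· ·│ │ │   │   │
│ └─┐ └─┐ │ │ │ ╷ ╵ ╷ │
│· ·│· ·│·│ │ │ │   │ │
├─╴ ├─╴ │ │ ├─┘ └───┤ │
│· ·│· ·│·│ │       │ │
│ ╶─┘ ┌─┴─┼─┴─┐ ┌───┘ │
│· · ·│   │   │ │     │
├─────┘ ╷ ╵ ╷ └─┘ ┌─╴ │
│       │   │     │   │
└───────┴───┴─────┴───┘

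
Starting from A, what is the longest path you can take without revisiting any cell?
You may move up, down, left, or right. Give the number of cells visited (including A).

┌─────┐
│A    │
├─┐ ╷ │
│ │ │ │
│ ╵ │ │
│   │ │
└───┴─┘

Finding longest simple path using DFS:
Start: (0, 0)
Longest path visits 6 cells
Path: A → right → down → down → left → up

Solution:

┌─────┐
│A ↓  │
├─┐ ╷ │
│B│↓│ │
│ ╵ │ │
│↑ ↲│ │
└───┴─┘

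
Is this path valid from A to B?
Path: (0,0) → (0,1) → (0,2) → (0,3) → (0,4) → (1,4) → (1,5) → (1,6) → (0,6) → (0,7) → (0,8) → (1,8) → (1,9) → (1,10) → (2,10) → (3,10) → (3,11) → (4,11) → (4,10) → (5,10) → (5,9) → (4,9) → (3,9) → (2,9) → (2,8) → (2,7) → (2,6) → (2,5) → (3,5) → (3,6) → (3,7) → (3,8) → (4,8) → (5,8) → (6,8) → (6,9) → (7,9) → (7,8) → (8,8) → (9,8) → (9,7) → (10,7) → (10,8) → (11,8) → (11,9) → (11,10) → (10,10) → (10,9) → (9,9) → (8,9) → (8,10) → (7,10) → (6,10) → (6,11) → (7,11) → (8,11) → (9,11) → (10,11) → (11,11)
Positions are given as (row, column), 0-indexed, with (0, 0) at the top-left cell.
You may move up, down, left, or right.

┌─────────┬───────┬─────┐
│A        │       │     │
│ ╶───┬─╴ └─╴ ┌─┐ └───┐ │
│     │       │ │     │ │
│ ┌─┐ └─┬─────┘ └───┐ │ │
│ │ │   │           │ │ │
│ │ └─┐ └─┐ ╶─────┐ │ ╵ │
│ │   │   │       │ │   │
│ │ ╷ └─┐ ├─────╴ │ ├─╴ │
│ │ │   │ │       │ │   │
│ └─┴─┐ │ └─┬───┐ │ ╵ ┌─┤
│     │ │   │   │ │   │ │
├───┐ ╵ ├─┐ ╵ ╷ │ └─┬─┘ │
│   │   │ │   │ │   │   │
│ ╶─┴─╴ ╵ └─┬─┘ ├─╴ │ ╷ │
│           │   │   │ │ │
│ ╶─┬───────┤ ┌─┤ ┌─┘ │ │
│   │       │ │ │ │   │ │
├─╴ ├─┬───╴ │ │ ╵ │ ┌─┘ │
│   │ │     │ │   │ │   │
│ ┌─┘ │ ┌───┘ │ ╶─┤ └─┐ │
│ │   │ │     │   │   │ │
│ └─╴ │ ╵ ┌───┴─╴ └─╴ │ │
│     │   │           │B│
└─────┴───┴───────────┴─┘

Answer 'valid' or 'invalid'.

Checking path validity:
Result: All consecutive moves are passable.

valid

Correct solution:

┌─────────┬───────┬─────┐
│A → → → ↓│  ↱ → ↓│     │
│ ╶───┬─╴ └─╴ ┌─┐ └───┐ │
│     │  ↳ → ↑│ │↳ → ↓│ │
│ ┌─┐ └─┬─────┘ └───┐ │ │
│ │ │   │  ↓ ← ← ← ↰│↓│ │
│ │ └─┐ └─┐ ╶─────┐ │ ╵ │
│ │   │   │↳ → → ↓│↑│↳ ↓│
│ │ ╷ └─┐ ├─────╴ │ ├─╴ │
│ │ │   │ │      ↓│↑│↓ ↲│
│ └─┴─┐ │ └─┬───┐ │ ╵ ┌─┤
│     │ │   │   │↓│↑ ↲│ │
├───┐ ╵ ├─┐ ╵ ╷ │ └─┬─┘ │
│   │   │ │   │ │↳ ↓│↱ ↓│
│ ╶─┴─╴ ╵ └─┬─┘ ├─╴ │ ╷ │
│           │   │↓ ↲│↑│↓│
│ ╶─┬───────┤ ┌─┤ ┌─┘ │ │
│   │       │ │ │↓│↱ ↑│↓│
├─╴ ├─┬───╴ │ │ ╵ │ ┌─┘ │
│   │ │     │ │↓ ↲│↑│  ↓│
│ ┌─┘ │ ┌───┘ │ ╶─┤ └─┐ │
│ │   │ │     │↳ ↓│↑ ↰│↓│
│ └─╴ │ ╵ ┌───┴─╴ └─╴ │ │
│     │   │      ↳ → ↑│B│
└─────┴───┴───────────┴─┘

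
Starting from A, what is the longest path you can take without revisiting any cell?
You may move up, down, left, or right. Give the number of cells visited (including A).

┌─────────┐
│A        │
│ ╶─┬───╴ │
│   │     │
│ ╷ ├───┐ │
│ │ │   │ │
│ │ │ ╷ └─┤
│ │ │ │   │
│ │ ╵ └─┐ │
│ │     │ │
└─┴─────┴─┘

Finding longest simple path using DFS:
Start: (0, 0)
Longest path visits 13 cells
Path: A → down → right → down → down → down → right → up → up → right → down → right → down

Solution:

┌─────────┐
│A        │
│ ╶─┬───╴ │
│↳ ↓│     │
│ ╷ ├───┐ │
│ │↓│↱ ↓│ │
│ │ │ ╷ └─┤
│ │↓│↑│↳ ↓│
│ │ ╵ └─┐ │
│ │↳ ↑  │B│
└─┴─────┴─┘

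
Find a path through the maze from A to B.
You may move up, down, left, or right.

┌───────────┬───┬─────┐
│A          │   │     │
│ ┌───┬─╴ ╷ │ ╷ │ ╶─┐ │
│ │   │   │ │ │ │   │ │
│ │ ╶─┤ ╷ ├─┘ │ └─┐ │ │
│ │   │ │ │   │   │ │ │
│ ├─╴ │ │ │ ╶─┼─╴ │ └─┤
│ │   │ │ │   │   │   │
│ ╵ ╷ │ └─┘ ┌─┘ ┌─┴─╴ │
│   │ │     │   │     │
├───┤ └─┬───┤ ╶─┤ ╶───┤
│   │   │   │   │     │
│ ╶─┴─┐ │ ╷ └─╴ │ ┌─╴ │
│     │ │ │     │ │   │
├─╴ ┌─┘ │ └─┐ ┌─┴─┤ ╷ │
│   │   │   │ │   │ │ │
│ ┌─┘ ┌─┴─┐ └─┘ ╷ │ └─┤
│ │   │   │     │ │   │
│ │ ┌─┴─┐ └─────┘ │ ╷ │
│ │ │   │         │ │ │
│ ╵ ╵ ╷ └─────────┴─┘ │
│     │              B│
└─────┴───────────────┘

Finding the shortest path through the maze:
Path length: 28 steps
Directions: down → down → down → down → right → up → right → down → down → right → down → down → left → down → left → down → down → right → up → right → down → right → right → right → right → right → right → right

Solution:

┌───────────┬───┬─────┐
│A          │   │     │
│ ┌───┬─╴ ╷ │ ╷ │ ╶─┐ │
│↓│   │   │ │ │ │   │ │
│ │ ╶─┤ ╷ ├─┘ │ └─┐ │ │
│↓│   │ │ │   │   │ │ │
│ ├─╴ │ │ │ ╶─┼─╴ │ └─┤
│↓│↱ ↓│ │ │   │   │   │
│ ╵ ╷ │ └─┘ ┌─┘ ┌─┴─╴ │
│↳ ↑│↓│     │   │     │
├───┤ └─┬───┤ ╶─┤ ╶───┤
│   │↳ ↓│   │   │     │
│ ╶─┴─┐ │ ╷ └─╴ │ ┌─╴ │
│     │↓│ │     │ │   │
├─╴ ┌─┘ │ └─┐ ┌─┴─┤ ╷ │
│   │↓ ↲│   │ │   │ │ │
│ ┌─┘ ┌─┴─┐ └─┘ ╷ │ └─┤
│ │↓ ↲│   │     │ │   │
│ │ ┌─┴─┐ └─────┘ │ ╷ │
│ │↓│↱ ↓│         │ │ │
│ ╵ ╵ ╷ └─────────┴─┘ │
│  ↳ ↑│↳ → → → → → → B│
└─────┴───────────────┘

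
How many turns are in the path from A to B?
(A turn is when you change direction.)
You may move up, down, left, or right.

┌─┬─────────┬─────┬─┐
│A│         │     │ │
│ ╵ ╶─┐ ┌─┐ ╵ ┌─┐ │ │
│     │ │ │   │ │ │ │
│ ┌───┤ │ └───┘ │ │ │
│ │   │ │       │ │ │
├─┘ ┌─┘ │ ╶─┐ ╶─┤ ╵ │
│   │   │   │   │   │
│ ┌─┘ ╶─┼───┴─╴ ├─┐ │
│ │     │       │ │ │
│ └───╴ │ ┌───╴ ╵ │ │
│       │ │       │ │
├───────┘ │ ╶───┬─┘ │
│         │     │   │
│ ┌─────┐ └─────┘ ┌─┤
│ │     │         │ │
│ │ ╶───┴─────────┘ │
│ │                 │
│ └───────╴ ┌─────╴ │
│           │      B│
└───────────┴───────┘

Directions: down, right, up, right, right, right, right, down, right, up, right, right, down, down, down, right, down, down, down, left, down, left, left, left, left, up, left, left, left, left, down, down, down, right, right, right, right, right, up, right, right, right, right, down
Number of turns: 20

Solution:

┌─┬─────────┬─────┬─┐
│A│↱ → → → ↓│↱ → ↓│ │
│ ╵ ╶─┐ ┌─┐ ╵ ┌─┐ │ │
│↳ ↑  │ │ │↳ ↑│ │↓│ │
│ ┌───┤ │ └───┘ │ │ │
│ │   │ │       │↓│ │
├─┘ ┌─┘ │ ╶─┐ ╶─┤ ╵ │
│   │   │   │   │↳ ↓│
│ ┌─┘ ╶─┼───┴─╴ ├─┐ │
│ │     │       │ │↓│
│ └───╴ │ ┌───╴ ╵ │ │
│       │ │       │↓│
├───────┘ │ ╶───┬─┘ │
│↓ ← ← ← ↰│     │↓ ↲│
│ ┌─────┐ └─────┘ ┌─┤
│↓│     │↑ ← ← ← ↲│ │
│ │ ╶───┴─────────┘ │
│↓│        ↱ → → → ↓│
│ └───────╴ ┌─────╴ │
│↳ → → → → ↑│      B│
└───────────┴───────┘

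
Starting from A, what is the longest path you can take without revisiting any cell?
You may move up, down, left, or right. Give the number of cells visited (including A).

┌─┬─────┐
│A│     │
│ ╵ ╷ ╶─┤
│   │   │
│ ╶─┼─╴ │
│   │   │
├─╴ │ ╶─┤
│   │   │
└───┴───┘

Finding longest simple path using DFS:
Start: (0, 0)
Longest path visits 11 cells
Path: A → down → right → up → right → down → right → down → left → down → right

Solution:

┌─┬─────┐
│A│↱ ↓  │
│ ╵ ╷ ╶─┤
│↳ ↑│↳ ↓│
│ ╶─┼─╴ │
│   │↓ ↲│
├─╴ │ ╶─┤
│   │↳ B│
└───┴───┘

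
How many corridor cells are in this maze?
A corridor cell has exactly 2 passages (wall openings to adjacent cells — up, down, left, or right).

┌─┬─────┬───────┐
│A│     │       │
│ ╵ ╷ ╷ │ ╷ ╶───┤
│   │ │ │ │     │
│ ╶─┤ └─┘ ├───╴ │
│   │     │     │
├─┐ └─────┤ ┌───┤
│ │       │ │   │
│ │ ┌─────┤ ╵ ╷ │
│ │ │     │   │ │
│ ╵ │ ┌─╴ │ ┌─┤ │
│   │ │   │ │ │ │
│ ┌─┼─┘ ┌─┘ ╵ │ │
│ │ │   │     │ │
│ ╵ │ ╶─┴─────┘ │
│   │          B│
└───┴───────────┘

Counting cells with exactly 2 passages:
Total corridor cells: 48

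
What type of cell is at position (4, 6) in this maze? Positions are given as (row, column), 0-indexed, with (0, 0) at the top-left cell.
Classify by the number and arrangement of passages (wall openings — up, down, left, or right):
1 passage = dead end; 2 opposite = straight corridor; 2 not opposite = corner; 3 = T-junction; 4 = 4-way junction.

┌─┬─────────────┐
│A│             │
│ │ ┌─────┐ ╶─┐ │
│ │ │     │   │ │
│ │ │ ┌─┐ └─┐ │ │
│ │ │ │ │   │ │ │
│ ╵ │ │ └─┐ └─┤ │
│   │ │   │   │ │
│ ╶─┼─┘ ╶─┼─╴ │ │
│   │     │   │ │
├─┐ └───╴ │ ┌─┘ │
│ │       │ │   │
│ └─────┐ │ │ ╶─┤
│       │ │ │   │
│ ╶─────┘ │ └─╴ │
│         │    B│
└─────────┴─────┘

Checking cell at (4, 6):
Number of passages: 2
Cell type: corner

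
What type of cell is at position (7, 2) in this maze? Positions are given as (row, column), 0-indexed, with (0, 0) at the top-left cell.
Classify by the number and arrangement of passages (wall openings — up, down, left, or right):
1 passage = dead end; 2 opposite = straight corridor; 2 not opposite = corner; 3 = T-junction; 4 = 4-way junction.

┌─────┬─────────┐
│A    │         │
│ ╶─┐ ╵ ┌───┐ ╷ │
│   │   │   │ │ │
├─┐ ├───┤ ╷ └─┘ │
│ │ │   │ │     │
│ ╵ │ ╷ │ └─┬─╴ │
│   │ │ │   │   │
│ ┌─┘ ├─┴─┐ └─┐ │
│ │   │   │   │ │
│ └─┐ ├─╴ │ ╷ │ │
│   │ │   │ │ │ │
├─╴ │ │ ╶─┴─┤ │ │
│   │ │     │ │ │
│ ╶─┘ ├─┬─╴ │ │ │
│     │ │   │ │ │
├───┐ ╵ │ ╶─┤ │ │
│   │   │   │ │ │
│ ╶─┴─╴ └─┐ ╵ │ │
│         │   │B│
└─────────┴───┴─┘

Checking cell at (7, 2):
Number of passages: 3
Cell type: T-junction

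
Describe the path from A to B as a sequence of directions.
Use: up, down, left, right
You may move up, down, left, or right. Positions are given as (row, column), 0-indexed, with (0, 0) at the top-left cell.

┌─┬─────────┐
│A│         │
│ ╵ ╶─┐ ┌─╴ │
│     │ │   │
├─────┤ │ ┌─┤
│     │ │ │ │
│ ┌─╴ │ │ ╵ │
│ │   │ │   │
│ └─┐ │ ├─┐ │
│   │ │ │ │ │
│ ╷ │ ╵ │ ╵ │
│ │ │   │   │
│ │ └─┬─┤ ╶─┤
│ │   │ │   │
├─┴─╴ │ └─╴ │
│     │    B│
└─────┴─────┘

Finding the path and converting it to directions:
Path through cells: (0,0) → (1,0) → (1,1) → (0,1) → (0,2) → (0,3) → (0,4) → (0,5) → (1,5) → (1,4) → (2,4) → (3,4) → (3,5) → (4,5) → (5,5) → (5,4) → (6,4) → (6,5) → (7,5)
Directions: down, right, up, right, right, right, right, down, left, down, down, right, down, down, left, down, right, down

Solution:

┌─┬─────────┐
│A│↱ → → → ↓│
│ ╵ ╶─┐ ┌─╴ │
│↳ ↑  │ │↓ ↲│
├─────┤ │ ┌─┤
│     │ │↓│ │
│ ┌─╴ │ │ ╵ │
│ │   │ │↳ ↓│
│ └─┐ │ ├─┐ │
│   │ │ │ │↓│
│ ╷ │ ╵ │ ╵ │
│ │ │   │↓ ↲│
│ │ └─┬─┤ ╶─┤
│ │   │ │↳ ↓│
├─┴─╴ │ └─╴ │
│     │    B│
└─────┴─────┘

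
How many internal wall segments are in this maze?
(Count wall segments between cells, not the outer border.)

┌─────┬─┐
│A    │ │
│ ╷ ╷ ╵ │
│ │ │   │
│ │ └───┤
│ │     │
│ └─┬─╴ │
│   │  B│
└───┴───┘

Counting internal wall segments:
Total internal walls: 9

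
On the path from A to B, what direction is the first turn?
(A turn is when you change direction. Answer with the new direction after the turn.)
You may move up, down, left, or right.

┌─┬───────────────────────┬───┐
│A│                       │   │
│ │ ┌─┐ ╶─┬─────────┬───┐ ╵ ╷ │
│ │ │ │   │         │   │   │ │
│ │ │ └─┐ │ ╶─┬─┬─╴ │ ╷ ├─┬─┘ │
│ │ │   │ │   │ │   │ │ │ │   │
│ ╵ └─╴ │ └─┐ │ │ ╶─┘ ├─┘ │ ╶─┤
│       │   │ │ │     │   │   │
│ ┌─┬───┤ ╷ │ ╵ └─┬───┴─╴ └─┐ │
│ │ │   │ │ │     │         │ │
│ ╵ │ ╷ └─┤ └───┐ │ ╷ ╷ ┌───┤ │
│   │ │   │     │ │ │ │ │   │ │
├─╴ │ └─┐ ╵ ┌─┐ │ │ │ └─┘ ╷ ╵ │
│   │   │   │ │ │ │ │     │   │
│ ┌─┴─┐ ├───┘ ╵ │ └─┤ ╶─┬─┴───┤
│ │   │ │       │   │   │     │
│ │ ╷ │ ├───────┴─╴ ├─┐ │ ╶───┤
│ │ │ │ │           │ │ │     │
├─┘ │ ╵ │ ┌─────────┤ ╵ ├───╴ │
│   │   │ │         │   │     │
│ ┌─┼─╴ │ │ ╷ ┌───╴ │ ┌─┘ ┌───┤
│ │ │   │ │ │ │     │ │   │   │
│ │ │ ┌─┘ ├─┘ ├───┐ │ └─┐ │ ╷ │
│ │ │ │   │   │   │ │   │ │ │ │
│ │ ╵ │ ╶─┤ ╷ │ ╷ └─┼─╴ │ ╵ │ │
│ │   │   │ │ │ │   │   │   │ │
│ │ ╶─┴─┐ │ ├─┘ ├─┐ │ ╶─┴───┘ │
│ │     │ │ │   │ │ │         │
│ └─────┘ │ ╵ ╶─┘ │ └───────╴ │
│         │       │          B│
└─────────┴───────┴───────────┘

Directions: down, down, down, right, up, up, up, right, right, right, right, right, right, right, right, right, right, right, down, right, up, right, down, down, left, down, right, down, down, down, left, up, left, down, left, left, down, right, down, down, left, down, down, right, down, left, down, right, right, right, right, down
First turn direction: right

Solution:

┌─┬───────────────────────┬───┐
│A│↱ → → → → → → → → → → ↓│↱ ↓│
│ │ ┌─┐ ╶─┬─────────┬───┐ ╵ ╷ │
│↓│↑│ │   │         │   │↳ ↑│↓│
│ │ │ └─┐ │ ╶─┬─┬─╴ │ ╷ ├─┬─┘ │
│↓│↑│   │ │   │ │   │ │ │ │↓ ↲│
│ ╵ └─╴ │ └─┐ │ │ ╶─┘ ├─┘ │ ╶─┤
│↳ ↑    │   │ │ │     │   │↳ ↓│
│ ┌─┬───┤ ╷ │ ╵ └─┬───┴─╴ └─┐ │
│ │ │   │ │ │     │         │↓│
│ ╵ │ ╷ └─┤ └───┐ │ ╷ ╷ ┌───┤ │
│   │ │   │     │ │ │ │ │↓ ↰│↓│
├─╴ │ └─┐ ╵ ┌─┐ │ │ │ └─┘ ╷ ╵ │
│   │   │   │ │ │ │ │↓ ← ↲│↑ ↲│
│ ┌─┴─┐ ├───┘ ╵ │ └─┤ ╶─┬─┴───┤
│ │   │ │       │   │↳ ↓│     │
│ │ ╷ │ ├───────┴─╴ ├─┐ │ ╶───┤
│ │ │ │ │           │ │↓│     │
├─┘ │ ╵ │ ┌─────────┤ ╵ ├───╴ │
│   │   │ │         │↓ ↲│     │
│ ┌─┼─╴ │ │ ╷ ┌───╴ │ ┌─┘ ┌───┤
│ │ │   │ │ │ │     │↓│   │   │
│ │ │ ┌─┘ ├─┘ ├───┐ │ └─┐ │ ╷ │
│ │ │ │   │   │   │ │↳ ↓│ │ │ │
│ │ ╵ │ ╶─┤ ╷ │ ╷ └─┼─╴ │ ╵ │ │
│ │   │   │ │ │ │   │↓ ↲│   │ │
│ │ ╶─┴─┐ │ ├─┘ ├─┐ │ ╶─┴───┘ │
│ │     │ │ │   │ │ │↳ → → → ↓│
│ └─────┘ │ ╵ ╶─┘ │ └───────╴ │
│         │       │          B│
└─────────┴───────┴───────────┘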